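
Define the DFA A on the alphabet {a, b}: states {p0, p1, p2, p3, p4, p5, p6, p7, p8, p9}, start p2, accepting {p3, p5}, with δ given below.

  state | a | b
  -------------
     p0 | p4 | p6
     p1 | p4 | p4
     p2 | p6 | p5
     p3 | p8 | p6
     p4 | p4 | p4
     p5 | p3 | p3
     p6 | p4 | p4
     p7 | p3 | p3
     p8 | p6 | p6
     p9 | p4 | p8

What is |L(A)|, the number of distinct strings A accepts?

3

The useful subgraph on states {p2, p3, p5} is acyclic, so L(A) is finite; the longest accepting path visits 3 useful states, giving maximum string length 2.
Counting accepting paths from p2 by length: 1 of length 1, 2 of length 2. Total 3.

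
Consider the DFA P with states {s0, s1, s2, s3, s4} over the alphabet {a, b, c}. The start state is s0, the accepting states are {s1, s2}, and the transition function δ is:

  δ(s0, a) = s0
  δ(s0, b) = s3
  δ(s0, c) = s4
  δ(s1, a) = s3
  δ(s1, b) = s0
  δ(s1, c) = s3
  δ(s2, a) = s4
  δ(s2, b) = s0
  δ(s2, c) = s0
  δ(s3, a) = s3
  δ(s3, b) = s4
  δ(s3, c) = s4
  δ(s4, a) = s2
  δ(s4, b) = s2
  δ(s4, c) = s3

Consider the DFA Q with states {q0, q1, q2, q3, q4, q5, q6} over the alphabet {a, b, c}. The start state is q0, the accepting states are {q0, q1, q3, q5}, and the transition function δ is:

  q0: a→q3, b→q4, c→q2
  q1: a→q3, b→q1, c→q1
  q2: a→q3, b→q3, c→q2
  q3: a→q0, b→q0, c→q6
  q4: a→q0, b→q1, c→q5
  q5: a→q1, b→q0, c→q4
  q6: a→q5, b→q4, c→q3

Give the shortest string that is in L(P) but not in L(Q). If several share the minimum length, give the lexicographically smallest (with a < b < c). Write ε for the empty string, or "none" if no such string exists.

The string acb is accepted by P but not by Q.
No shorter string lies in the difference, and acb is the lexicographically first length-3 string in L(P) \ L(Q).

acb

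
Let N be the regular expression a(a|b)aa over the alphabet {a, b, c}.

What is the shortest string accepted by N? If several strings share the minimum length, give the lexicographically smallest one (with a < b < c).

aaaa

By inspection of the expression, no string of length less than 4 matches, and aaaa is the lexicographically first match of length 4.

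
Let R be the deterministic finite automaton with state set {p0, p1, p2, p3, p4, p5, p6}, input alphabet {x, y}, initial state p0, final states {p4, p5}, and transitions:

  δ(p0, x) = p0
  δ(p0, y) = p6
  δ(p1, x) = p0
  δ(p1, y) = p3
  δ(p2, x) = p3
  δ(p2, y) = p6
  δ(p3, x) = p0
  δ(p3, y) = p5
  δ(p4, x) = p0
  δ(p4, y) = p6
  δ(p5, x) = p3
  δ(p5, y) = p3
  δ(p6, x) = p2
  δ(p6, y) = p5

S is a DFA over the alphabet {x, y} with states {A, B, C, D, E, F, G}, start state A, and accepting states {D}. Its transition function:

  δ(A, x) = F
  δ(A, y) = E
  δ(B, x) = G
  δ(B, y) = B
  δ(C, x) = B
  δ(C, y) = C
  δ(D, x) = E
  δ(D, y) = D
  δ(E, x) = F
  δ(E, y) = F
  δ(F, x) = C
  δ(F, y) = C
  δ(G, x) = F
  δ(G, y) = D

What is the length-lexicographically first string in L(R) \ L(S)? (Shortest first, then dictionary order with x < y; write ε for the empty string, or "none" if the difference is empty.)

yy

The string yy is accepted by R but not by S.
No shorter string lies in the difference, and yy is the lexicographically first length-2 string in L(R) \ L(S).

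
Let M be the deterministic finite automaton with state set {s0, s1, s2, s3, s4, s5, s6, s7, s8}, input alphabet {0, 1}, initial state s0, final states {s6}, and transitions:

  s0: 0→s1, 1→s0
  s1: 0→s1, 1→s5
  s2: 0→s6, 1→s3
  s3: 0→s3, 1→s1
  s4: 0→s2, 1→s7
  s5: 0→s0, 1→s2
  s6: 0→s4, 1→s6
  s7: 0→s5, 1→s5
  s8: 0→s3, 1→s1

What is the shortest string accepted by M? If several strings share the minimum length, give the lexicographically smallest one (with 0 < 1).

0110

A breadth-first search from s0 reaches an accepting state first via the path s0 → s1 → s5 → s2 → s6 on input 0110.
No string of length < 4 is accepted (BFS exhausts all shorter strings without reaching an accepting state), and 0110 is the lexicographically least accepting string of length 4.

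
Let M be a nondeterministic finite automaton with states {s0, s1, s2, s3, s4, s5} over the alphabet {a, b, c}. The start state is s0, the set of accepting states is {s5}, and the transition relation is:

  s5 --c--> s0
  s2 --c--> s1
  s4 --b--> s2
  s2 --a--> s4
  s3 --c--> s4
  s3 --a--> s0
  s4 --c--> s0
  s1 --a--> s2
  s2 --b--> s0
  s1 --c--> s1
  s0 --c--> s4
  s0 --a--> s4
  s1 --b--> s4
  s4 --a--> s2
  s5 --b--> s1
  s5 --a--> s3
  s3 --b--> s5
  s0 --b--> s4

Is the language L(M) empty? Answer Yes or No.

Yes

The states reachable from the start state are {s0, s1, s2, s4}.
None of the accepting states {s5} is reachable, so no string is accepted and L(M) = ∅.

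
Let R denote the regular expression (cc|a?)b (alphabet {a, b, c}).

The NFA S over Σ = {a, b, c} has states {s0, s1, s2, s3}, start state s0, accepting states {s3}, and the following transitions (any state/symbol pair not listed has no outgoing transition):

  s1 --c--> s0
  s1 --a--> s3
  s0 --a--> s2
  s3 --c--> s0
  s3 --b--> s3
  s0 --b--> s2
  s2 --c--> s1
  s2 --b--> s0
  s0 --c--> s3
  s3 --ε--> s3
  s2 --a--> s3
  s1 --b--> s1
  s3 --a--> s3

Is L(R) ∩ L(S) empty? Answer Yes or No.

Converting the expression R to a DFA (subset construction, then merging equivalent states) gives the minimal DFA with states {r0, r1, r2, r3, r4}, start state r0, accepting states {r2} and transitions r0: a→r1, b→r2, c→r3; r1: a→r4, b→r2, c→r4; r2: a→r4, b→r4, c→r4; r3: a→r4, b→r4, c→r1; r4: a→r4, b→r4, c→r4.
Exploring the product automaton R × S from the start pair (r0, s0), following both machines on each input symbol, reaches 10 state pairs: (r0, s0), (r1, s2), (r2, s2), (r3, s3), (r4, s3), (r2, s0), (r4, s1), (r4, s0), (r1, s0), (r4, s2).
R accepts in {r2} and S accepts in {s3}; no reachable pair has both components accepting, so no string drives both machines to acceptance simultaneously and L(R) ∩ L(S) = ∅.
So no string is accepted by both, and the intersection is empty.

Yes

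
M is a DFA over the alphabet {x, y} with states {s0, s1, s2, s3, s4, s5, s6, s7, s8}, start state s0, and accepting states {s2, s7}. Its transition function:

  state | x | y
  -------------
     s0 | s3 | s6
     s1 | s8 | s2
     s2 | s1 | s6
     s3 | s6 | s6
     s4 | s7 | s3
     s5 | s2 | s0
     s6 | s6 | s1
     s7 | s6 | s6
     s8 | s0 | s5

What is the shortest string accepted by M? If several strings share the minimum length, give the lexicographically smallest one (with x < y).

yyy

A breadth-first search from s0 reaches an accepting state first via the path s0 → s6 → s1 → s2 on input yyy.
No string of length < 3 is accepted (BFS exhausts all shorter strings without reaching an accepting state), and yyy is the lexicographically least accepting string of length 3.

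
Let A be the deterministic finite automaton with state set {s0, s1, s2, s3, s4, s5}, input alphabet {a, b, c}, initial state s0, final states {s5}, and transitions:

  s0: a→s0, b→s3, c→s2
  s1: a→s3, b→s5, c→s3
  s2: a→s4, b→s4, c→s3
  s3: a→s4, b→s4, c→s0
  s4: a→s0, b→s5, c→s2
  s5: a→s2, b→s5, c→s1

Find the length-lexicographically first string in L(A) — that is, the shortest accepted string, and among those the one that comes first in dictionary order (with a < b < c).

A breadth-first search from s0 reaches an accepting state first via the path s0 → s3 → s4 → s5 on input bab.
No string of length < 3 is accepted (BFS exhausts all shorter strings without reaching an accepting state), and bab is the lexicographically least accepting string of length 3.

bab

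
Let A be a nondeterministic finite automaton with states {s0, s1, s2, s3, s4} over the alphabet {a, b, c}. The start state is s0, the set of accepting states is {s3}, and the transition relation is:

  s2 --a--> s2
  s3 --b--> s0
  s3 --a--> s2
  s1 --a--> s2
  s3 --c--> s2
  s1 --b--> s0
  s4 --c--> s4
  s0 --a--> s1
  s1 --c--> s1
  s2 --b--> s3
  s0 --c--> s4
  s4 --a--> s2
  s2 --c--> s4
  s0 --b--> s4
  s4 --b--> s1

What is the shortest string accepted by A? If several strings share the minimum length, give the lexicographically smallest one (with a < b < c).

A breadth-first search from s0 reaches an accepting state first via the path s0 → s1 → s2 → s3 on input aab.
No string of length < 3 is accepted (BFS exhausts all shorter strings without reaching an accepting state), and aab is the lexicographically least accepting string of length 3.

aab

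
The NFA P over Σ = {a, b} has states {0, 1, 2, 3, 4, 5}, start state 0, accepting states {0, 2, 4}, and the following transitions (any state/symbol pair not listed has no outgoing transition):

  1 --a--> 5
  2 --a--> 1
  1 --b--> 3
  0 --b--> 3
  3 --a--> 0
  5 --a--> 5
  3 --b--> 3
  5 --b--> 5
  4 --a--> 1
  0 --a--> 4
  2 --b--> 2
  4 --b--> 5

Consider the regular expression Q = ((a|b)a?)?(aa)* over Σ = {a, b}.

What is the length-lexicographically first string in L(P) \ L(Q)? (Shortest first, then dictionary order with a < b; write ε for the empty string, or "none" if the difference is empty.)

The string bba is accepted by P but not by Q.
No shorter string lies in the difference, and bba is the lexicographically first length-3 string in L(P) \ L(Q).

bba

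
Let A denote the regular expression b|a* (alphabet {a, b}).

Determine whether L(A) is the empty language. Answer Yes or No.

No

The empty string ε matches the expression, so it belongs to L(A).
Since L(A) contains at least one string, it is not empty.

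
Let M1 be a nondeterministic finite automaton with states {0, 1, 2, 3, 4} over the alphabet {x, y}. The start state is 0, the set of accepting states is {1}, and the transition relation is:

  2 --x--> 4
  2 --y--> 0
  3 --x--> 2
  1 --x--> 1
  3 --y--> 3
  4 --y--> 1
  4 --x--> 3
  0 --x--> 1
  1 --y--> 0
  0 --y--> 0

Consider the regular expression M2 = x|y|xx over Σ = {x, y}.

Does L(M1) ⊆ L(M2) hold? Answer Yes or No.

No

The string yx is in L(M1) but not in L(M2).
So L(M1) ⊄ L(M2).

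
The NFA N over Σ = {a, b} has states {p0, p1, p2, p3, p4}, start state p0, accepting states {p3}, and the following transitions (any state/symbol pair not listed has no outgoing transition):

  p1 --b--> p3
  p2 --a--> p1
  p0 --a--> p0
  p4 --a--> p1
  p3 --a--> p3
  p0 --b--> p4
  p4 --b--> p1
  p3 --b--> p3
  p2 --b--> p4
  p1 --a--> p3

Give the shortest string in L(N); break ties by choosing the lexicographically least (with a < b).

baa

A breadth-first search from p0 reaches an accepting state first via the path p0 → p4 → p1 → p3 on input baa.
No string of length < 3 is accepted (BFS exhausts all shorter strings without reaching an accepting state), and baa is the lexicographically least accepting string of length 3.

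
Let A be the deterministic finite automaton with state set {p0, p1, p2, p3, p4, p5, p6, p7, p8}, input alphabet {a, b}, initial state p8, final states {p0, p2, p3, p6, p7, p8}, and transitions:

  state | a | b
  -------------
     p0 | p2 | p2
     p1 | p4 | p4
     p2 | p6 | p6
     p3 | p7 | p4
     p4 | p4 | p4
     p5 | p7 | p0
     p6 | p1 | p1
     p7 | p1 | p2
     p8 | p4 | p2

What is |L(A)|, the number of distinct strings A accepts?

The useful subgraph on states {p2, p6, p8} is acyclic, so L(A) is finite; the longest accepting path visits 3 useful states, giving maximum string length 2.
Counting accepting paths from p8 by length: 1 of length 0, 1 of length 1, 2 of length 2. Total 4.

4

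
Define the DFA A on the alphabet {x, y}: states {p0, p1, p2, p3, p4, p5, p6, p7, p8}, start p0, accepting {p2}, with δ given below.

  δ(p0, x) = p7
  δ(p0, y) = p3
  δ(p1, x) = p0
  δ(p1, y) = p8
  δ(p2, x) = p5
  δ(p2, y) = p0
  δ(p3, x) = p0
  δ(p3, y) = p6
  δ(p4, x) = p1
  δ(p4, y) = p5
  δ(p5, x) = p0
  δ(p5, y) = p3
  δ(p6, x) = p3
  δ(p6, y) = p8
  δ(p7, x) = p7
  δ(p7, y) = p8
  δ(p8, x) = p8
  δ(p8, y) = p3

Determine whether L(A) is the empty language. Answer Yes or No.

The states reachable from the start state are {p0, p3, p6, p7, p8}.
None of the accepting states {p2} is reachable, so no string is accepted and L(A) = ∅.

Yes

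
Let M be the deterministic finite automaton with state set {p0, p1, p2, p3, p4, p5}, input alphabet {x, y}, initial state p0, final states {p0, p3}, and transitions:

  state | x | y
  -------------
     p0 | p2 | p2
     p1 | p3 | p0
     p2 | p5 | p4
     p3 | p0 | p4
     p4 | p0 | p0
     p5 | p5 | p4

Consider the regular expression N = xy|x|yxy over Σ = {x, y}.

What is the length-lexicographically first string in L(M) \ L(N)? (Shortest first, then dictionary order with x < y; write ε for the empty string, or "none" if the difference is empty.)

ε

The empty string ε is accepted by M but not by N.
Since ε is the unique shortest string, it is the required witness.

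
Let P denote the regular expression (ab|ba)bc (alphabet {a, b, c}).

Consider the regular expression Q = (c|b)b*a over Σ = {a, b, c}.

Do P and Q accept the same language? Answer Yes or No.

No

The string abbc is accepted by P but rejected by Q.
So L(P) ≠ L(Q).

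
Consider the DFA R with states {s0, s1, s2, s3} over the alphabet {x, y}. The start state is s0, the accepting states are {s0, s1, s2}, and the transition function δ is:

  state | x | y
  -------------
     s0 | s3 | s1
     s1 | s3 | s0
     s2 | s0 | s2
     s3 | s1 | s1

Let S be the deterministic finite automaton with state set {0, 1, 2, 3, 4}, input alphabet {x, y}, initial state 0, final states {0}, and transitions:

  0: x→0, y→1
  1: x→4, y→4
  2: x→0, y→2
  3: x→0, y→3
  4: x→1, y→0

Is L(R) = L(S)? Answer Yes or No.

No

The string y is accepted by R but rejected by S.
So L(R) ≠ L(S).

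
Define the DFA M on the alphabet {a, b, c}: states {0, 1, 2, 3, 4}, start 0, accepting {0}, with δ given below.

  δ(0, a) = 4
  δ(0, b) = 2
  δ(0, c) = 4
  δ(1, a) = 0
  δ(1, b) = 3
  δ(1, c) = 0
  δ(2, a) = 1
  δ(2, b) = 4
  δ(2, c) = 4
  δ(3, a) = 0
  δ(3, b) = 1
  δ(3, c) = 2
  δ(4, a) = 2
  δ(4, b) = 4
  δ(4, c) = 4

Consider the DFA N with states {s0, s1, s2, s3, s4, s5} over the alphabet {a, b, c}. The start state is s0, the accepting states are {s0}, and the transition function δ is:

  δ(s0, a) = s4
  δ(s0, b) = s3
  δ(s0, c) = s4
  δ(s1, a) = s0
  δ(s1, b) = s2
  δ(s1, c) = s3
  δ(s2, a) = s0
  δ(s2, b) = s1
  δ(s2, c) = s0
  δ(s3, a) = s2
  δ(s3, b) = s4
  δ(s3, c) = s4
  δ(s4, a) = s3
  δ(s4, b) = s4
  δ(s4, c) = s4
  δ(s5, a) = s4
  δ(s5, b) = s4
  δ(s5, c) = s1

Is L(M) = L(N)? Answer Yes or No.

Exploring the product automaton M × N from the start pair (0, s0), following both machines on each input symbol, reaches 5 state pairs: (0, s0), (4, s4), (2, s3), (1, s2), (3, s1).
M accepts in {0} and N accepts in {s0}. In every reachable pair the two components are either both accepting — (0, s0) — or both non-accepting, so no string is accepted by exactly one of the machines: L(M) \ L(N) and L(N) \ L(M) are both empty.
Hence every string is accepted by M iff it is accepted by N, and the two languages coincide.

Yes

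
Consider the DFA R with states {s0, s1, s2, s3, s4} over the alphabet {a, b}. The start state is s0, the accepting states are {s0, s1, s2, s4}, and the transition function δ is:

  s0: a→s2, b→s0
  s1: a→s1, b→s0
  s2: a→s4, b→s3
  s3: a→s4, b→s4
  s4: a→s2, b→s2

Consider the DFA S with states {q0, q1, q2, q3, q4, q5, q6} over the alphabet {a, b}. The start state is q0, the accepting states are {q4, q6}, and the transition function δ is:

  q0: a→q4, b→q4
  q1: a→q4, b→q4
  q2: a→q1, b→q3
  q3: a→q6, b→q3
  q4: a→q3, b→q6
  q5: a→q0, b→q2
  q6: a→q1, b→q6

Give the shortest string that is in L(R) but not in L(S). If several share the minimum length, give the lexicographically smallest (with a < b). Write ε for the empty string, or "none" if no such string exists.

The empty string ε is accepted by R but not by S.
Since ε is the unique shortest string, it is the required witness.

ε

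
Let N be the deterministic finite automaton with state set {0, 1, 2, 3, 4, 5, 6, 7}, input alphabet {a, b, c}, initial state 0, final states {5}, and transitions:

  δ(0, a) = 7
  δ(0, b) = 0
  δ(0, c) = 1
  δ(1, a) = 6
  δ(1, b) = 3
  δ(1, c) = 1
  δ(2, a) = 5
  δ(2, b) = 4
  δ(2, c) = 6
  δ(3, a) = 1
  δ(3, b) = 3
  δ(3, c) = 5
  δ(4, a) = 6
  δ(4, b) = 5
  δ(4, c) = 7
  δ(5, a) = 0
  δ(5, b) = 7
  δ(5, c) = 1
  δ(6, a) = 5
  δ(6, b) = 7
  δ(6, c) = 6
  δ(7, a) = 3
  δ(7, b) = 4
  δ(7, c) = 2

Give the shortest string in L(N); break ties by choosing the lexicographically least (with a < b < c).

aac

A breadth-first search from 0 reaches an accepting state first via the path 0 → 7 → 3 → 5 on input aac.
No string of length < 3 is accepted (BFS exhausts all shorter strings without reaching an accepting state), and aac is the lexicographically least accepting string of length 3.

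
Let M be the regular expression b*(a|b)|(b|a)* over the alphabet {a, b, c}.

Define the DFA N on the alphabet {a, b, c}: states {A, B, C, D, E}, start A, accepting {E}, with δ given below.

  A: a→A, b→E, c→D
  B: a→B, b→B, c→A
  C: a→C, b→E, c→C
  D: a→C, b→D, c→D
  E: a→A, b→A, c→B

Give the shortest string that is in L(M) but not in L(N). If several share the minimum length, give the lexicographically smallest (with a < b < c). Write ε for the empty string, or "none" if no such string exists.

The empty string ε is accepted by M but not by N.
Since ε is the unique shortest string, it is the required witness.

ε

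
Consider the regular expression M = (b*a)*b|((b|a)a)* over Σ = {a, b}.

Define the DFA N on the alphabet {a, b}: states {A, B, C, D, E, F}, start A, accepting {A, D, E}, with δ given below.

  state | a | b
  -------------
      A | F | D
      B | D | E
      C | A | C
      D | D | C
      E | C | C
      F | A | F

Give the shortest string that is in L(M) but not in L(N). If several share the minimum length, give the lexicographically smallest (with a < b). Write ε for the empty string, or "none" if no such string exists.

The string ab is accepted by M but not by N.
No shorter string lies in the difference, and ab is the lexicographically first length-2 string in L(M) \ L(N).

ab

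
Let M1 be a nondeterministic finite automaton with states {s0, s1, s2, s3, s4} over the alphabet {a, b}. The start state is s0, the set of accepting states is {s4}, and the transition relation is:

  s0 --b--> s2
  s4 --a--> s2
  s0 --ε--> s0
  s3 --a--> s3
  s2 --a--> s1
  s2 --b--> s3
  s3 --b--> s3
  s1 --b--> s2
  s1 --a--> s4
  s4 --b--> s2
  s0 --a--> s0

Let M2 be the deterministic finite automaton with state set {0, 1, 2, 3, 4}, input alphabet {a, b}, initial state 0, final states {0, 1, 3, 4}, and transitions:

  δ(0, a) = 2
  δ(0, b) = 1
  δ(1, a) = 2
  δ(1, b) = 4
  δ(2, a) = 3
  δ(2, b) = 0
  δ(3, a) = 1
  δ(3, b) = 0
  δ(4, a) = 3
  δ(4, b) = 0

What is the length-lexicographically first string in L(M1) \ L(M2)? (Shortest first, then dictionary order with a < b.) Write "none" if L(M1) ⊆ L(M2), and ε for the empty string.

Exploring the product automaton M1 × M2 from the start pair (s0, 0), following both machines on each input symbol, reaches 17 state pairs: (s0, 0), (s0, 2), (s2, 1), (s0, 3), (s2, 0), (s1, 2), (s3, 4), (s0, 1), (s3, 1), (s4, 3), (s3, 3), (s3, 0), (s2, 4), (s3, 2), (s1, 3), (s4, 1), (s2, 2).
M1 accepts in {s4} and M2 accepts in {0, 1, 3, 4}. The reachable pairs whose M1-component is accepting are (s4, 3), (s4, 1); in each of them the M2-component is accepting too, so the product for L(M1) \ L(M2) (M1-component accepting, M2-component rejecting) has no reachable accepting pair and the difference is empty.
So every string accepted by M1 is also accepted by M2: L(M1) \ L(M2) = ∅ and there is no such string.

none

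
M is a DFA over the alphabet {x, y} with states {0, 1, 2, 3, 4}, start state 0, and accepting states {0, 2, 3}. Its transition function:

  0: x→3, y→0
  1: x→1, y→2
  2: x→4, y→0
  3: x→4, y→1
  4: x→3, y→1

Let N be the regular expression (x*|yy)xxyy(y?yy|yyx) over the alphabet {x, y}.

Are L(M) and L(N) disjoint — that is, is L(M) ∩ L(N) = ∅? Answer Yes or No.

No

The string xxyyyy is accepted by both M and N.
Hence L(M) ∩ L(N) ≠ ∅.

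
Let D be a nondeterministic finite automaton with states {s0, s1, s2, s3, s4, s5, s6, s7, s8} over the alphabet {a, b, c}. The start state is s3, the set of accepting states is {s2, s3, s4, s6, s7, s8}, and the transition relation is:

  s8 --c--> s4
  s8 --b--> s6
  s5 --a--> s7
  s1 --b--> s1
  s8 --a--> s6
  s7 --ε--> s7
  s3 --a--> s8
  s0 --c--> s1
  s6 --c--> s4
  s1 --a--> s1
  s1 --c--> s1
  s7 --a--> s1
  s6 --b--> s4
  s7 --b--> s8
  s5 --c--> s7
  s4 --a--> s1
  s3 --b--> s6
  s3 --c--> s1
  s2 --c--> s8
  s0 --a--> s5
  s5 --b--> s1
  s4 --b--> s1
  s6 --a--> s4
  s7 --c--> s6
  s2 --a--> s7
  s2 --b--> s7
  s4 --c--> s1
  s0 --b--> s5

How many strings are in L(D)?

15

The useful subgraph on states {s3, s4, s6, s8} is acyclic, so L(D) is finite; the longest accepting path visits 4 useful states, giving maximum string length 3.
Counting accepting paths from s3 by length: 1 of length 0, 2 of length 1, 6 of length 2, 6 of length 3. Total 15.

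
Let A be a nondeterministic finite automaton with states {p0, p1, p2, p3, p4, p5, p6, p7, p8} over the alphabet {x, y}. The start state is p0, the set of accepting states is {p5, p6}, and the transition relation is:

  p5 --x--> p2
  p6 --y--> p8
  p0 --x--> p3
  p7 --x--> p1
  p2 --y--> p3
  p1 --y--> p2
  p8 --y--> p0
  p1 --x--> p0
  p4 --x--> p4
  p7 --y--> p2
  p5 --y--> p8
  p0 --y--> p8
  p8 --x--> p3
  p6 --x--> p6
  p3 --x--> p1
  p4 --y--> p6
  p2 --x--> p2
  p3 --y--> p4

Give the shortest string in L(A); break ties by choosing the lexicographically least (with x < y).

xyy

A breadth-first search from p0 reaches an accepting state first via the path p0 → p3 → p4 → p6 on input xyy.
No string of length < 3 is accepted (BFS exhausts all shorter strings without reaching an accepting state), and xyy is the lexicographically least accepting string of length 3.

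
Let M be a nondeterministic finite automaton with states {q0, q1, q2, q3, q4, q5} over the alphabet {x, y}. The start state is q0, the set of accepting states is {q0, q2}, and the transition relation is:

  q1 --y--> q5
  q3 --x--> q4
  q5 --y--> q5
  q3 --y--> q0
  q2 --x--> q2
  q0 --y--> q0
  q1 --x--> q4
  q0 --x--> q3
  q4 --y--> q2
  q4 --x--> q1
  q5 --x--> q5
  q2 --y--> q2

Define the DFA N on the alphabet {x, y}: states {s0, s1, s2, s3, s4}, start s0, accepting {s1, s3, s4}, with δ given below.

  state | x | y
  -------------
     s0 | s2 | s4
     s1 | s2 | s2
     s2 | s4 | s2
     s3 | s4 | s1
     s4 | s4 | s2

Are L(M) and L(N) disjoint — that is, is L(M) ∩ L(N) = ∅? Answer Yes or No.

No

The string y is accepted by both M and N.
Hence L(M) ∩ L(N) ≠ ∅.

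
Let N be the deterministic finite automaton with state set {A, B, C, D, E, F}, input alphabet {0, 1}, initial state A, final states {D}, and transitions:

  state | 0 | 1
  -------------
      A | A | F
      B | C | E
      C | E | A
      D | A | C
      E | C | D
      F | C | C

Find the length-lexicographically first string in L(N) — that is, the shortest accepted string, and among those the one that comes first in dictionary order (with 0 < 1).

A breadth-first search from A reaches an accepting state first via the path A → F → C → E → D on input 1001.
No string of length < 4 is accepted (BFS exhausts all shorter strings without reaching an accepting state), and 1001 is the lexicographically least accepting string of length 4.

1001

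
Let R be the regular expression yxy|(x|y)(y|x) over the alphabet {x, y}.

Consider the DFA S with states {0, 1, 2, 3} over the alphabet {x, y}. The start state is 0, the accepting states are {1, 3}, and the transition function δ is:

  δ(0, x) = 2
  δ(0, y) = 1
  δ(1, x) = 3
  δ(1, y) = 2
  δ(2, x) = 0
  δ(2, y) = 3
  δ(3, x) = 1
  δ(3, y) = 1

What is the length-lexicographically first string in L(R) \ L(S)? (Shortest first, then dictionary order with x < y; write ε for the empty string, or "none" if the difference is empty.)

xx

The string xx is accepted by R but not by S.
No shorter string lies in the difference, and xx is the lexicographically first length-2 string in L(R) \ L(S).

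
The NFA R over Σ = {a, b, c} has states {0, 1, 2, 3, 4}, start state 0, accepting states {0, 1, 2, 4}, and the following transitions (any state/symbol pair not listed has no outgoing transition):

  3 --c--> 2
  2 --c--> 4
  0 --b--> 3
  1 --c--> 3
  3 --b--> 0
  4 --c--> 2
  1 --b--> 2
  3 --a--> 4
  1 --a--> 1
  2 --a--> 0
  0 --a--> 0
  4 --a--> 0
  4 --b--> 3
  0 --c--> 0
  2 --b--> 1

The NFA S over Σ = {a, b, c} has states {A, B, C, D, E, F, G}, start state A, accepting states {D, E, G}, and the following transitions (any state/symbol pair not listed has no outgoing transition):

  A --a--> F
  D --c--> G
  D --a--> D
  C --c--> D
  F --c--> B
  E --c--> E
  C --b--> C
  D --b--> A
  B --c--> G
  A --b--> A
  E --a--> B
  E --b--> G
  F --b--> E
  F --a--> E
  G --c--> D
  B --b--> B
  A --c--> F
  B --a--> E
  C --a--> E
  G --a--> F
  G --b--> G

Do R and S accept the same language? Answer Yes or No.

The empty string ε is accepted by R but rejected by S.
So L(R) ≠ L(S).

No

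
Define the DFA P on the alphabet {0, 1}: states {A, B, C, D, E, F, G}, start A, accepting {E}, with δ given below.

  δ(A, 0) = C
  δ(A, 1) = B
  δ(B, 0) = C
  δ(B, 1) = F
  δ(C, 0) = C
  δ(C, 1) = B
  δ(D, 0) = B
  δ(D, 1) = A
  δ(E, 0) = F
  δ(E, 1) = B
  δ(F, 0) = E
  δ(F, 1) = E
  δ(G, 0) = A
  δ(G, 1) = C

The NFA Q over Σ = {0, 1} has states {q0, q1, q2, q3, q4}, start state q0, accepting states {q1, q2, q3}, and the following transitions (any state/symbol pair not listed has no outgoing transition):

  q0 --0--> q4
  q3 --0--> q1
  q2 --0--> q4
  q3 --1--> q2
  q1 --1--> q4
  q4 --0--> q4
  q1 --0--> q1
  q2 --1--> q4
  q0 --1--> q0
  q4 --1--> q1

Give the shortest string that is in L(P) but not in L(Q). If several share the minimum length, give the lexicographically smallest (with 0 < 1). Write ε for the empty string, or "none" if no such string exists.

The string 110 is accepted by P but not by Q.
No shorter string lies in the difference, and 110 is the lexicographically first length-3 string in L(P) \ L(Q).

110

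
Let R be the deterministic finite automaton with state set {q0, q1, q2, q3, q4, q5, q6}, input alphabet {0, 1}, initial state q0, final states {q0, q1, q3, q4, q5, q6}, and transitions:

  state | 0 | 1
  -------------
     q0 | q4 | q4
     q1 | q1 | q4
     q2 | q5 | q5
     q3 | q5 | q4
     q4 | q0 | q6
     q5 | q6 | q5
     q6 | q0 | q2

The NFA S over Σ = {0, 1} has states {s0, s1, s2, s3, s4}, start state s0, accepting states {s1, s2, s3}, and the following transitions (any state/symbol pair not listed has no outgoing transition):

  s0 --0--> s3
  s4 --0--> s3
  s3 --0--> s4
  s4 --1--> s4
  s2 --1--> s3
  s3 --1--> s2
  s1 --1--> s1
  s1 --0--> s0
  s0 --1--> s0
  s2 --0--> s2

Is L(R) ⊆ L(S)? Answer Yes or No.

The empty string ε is in L(R) but not in L(S).
So L(R) ⊄ L(S).

No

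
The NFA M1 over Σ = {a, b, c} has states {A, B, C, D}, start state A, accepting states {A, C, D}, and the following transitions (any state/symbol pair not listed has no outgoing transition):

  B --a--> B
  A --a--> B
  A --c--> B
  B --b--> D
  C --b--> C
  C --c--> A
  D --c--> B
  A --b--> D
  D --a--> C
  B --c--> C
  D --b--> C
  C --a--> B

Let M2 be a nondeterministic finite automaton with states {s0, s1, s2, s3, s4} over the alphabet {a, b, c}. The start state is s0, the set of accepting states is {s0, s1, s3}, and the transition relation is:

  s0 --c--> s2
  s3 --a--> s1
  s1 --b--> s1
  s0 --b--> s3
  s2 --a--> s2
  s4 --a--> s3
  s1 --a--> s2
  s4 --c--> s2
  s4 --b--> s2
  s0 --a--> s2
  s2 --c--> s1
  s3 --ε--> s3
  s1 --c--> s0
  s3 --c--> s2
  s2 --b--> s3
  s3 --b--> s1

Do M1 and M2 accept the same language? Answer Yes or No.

Exploring the product automaton M1 × M2 from the start pair (A, s0), following both machines on each input symbol, reaches 4 state pairs: (A, s0), (B, s2), (D, s3), (C, s1).
M1 accepts in {A, C, D} and M2 accepts in {s0, s1, s3}. In every reachable pair the two components are either both accepting — (A, s0), (D, s3), (C, s1) — or both non-accepting, so no string is accepted by exactly one of the machines: L(M1) \ L(M2) and L(M2) \ L(M1) are both empty.
Hence every string is accepted by M1 iff it is accepted by M2, and the two languages coincide.

Yes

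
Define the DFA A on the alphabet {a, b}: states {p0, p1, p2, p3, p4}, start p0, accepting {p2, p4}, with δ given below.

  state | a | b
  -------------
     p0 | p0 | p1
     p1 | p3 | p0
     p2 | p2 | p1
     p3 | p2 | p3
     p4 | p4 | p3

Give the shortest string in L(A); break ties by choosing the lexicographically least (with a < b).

baa

A breadth-first search from p0 reaches an accepting state first via the path p0 → p1 → p3 → p2 on input baa.
No string of length < 3 is accepted (BFS exhausts all shorter strings without reaching an accepting state), and baa is the lexicographically least accepting string of length 3.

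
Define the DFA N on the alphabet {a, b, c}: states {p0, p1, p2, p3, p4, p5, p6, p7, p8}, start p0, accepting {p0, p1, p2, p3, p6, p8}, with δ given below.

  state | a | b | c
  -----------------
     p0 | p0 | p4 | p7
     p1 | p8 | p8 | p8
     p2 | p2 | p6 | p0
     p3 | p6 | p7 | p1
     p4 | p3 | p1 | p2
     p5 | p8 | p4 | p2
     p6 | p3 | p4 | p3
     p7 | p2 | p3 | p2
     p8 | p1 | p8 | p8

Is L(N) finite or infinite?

infinite

State p0 is reachable from the start and can reach an accepting state, and it lies on the cycle p0 → p0.
Traversing that cycle any number of times yields accepted strings of unbounded length, so the language is infinite.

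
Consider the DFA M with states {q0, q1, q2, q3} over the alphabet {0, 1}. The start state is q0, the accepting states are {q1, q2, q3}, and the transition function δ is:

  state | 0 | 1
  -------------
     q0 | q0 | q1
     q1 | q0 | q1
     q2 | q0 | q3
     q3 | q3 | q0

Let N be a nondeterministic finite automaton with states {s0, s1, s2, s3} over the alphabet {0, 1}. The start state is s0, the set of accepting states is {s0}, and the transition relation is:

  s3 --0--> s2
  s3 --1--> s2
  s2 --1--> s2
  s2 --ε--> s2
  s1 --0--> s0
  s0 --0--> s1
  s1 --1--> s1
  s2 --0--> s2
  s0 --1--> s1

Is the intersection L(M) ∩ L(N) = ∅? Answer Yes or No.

Yes

Exploring the product automaton M × N from the start pair (q0, s0), following both machines on each input symbol, reaches 3 state pairs: (q0, s0), (q0, s1), (q1, s1).
M accepts in {q1, q2, q3} and N accepts in {s0}; no reachable pair has both components accepting, so no string drives both machines to acceptance simultaneously and L(M) ∩ L(N) = ∅.
So no string is accepted by both, and the intersection is empty.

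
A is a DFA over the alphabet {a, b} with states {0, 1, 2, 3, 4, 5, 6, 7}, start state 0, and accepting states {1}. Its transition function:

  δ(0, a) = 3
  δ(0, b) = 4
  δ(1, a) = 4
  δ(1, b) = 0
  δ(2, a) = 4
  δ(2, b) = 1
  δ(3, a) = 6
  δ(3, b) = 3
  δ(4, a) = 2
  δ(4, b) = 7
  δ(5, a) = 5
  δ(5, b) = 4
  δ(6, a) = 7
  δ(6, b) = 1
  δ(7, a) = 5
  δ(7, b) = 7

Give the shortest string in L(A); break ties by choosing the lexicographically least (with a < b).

aab

A breadth-first search from 0 reaches an accepting state first via the path 0 → 3 → 6 → 1 on input aab.
No string of length < 3 is accepted (BFS exhausts all shorter strings without reaching an accepting state), and aab is the lexicographically least accepting string of length 3.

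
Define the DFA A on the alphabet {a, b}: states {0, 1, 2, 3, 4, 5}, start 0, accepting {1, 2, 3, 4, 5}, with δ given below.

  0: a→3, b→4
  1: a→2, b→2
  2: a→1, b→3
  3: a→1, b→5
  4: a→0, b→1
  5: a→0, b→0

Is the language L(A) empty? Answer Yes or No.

No

The string a is accepted: the run 0 → 3 ends in the accepting state 3.
Since at least one string is accepted, L(A) is not empty.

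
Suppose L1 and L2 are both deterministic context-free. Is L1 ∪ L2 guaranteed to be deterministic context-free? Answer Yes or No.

{aⁿbⁿ : n≥0} and {aⁿb²ⁿ : n≥0} are each accepted by a deterministic PDA (push the a's; pop one per b, respectively one per two b's), but their union U is not. Suppose a DPDA M accepted U. Being deterministic, M has a single run on aⁿb²ⁿ, and since aⁿbⁿ ∈ U that run passes through an accepting configuration right after consuming the prefix aⁿbⁿ and then goes on to accept again after n more b's. Build an ordinary (nondeterministic) PDA M′ that simulates M on a's and b's and, at any moment when M is in an accepting state, may switch to a second mode in which it reads only c's, feeding each c to M as a b; M′ accepts when M does. Then M′ accepts aⁱbʲcᵏ (k≥1) exactly when both aⁱbʲ ∈ U and aⁱbʲ⁺ᵏ ∈ U, and checking the four cases (i=j or j=2i, combined with j+k=i or j+k=2i) leaves only i=j=k: so L(M′) ∩ a*b*c⁺ = {aⁿbⁿcⁿ : n≥1} would be context-free, which it is not (pumping lemma) — contradiction. (The union is an unambiguous CFL; it is determinism, not unambiguity, that fails.)

No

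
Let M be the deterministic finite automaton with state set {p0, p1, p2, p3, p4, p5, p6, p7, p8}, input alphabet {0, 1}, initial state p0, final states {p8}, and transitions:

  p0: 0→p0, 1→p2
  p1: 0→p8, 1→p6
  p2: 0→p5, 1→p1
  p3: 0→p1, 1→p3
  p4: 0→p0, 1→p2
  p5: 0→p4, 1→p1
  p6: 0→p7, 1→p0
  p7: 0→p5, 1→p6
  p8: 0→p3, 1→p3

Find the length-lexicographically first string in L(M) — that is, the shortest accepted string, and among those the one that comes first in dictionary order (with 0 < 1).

110

A breadth-first search from p0 reaches an accepting state first via the path p0 → p2 → p1 → p8 on input 110.
No string of length < 3 is accepted (BFS exhausts all shorter strings without reaching an accepting state), and 110 is the lexicographically least accepting string of length 3.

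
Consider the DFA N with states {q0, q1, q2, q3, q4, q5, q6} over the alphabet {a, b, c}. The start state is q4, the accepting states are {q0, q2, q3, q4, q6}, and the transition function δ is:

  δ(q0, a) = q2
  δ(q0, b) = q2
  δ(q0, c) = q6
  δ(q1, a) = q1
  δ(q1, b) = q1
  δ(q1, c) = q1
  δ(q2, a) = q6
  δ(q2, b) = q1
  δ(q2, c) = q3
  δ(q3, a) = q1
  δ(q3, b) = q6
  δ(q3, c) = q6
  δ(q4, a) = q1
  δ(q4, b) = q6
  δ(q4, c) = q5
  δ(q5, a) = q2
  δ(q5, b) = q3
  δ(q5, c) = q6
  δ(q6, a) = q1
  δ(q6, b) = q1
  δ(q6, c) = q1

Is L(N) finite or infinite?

finite

The useful states (reachable from q4 and able to reach an accepting state) are {q2, q3, q4, q5, q6}.
Restricted to these states the transition graph has no cycle, so every accepting path has bounded length and L is finite.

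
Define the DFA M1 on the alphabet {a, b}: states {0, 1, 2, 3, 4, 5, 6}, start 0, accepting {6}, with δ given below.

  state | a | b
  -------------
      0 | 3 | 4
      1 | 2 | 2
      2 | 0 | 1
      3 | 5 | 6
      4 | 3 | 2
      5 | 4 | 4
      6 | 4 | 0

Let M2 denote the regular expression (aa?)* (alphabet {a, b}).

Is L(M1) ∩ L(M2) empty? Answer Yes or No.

Yes

Converting the expression M2 to a DFA (subset construction, then merging equivalent states) gives the minimal DFA with states {r0, r1}, start state r0, accepting states {r0} and transitions r0: a→r0, b→r1; r1: a→r1, b→r1.
Exploring the product automaton M1 × M2 from the start pair (0, r0), following both machines on each input symbol, reaches 11 state pairs: (0, r0), (3, r0), (4, r1), (5, r0), (6, r1), (3, r1), (2, r1), (4, r0), (0, r1), (5, r1), (1, r1).
M1 accepts in {6} and M2 accepts in {r0}; no reachable pair has both components accepting, so no string drives both machines to acceptance simultaneously and L(M1) ∩ L(M2) = ∅.
So no string is accepted by both, and the intersection is empty.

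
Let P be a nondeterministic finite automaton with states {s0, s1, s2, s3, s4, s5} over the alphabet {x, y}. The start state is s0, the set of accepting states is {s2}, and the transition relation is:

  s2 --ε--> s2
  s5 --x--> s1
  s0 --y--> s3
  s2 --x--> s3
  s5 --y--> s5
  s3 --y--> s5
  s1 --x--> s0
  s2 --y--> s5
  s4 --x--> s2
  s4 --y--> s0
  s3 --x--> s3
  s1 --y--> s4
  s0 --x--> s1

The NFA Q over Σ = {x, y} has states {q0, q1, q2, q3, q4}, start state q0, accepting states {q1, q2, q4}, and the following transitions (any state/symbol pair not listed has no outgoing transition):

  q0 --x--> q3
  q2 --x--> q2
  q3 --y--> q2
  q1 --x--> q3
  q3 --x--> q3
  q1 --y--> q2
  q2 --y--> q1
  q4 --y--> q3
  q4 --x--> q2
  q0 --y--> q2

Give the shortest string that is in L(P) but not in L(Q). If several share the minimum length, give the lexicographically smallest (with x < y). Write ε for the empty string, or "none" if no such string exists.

The string yyyxyx is accepted by P but not by Q.
No shorter string lies in the difference, and yyyxyx is the lexicographically first length-6 string in L(P) \ L(Q).

yyyxyx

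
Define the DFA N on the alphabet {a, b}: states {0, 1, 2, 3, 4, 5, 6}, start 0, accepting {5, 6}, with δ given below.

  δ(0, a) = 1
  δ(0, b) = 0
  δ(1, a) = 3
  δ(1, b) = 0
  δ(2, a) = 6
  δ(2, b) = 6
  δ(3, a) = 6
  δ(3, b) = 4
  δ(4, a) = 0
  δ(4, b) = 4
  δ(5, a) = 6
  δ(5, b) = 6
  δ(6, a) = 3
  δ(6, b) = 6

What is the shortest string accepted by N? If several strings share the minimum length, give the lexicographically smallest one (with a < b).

aaa

A breadth-first search from 0 reaches an accepting state first via the path 0 → 1 → 3 → 6 on input aaa.
No string of length < 3 is accepted (BFS exhausts all shorter strings without reaching an accepting state), and aaa is the lexicographically least accepting string of length 3.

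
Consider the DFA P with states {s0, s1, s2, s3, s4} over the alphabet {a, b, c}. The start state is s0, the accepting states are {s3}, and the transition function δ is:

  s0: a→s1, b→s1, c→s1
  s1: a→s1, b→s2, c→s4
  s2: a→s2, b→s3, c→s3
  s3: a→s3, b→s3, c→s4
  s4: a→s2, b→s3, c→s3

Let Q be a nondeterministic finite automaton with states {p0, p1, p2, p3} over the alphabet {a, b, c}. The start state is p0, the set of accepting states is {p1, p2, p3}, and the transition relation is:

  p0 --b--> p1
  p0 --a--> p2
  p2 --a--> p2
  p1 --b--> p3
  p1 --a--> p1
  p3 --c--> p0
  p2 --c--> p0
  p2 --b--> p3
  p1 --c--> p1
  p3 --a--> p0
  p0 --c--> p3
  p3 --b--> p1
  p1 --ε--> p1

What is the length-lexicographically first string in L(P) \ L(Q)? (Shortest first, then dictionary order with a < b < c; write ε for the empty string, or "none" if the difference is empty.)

abc

The string abc is accepted by P but not by Q.
No shorter string lies in the difference, and abc is the lexicographically first length-3 string in L(P) \ L(Q).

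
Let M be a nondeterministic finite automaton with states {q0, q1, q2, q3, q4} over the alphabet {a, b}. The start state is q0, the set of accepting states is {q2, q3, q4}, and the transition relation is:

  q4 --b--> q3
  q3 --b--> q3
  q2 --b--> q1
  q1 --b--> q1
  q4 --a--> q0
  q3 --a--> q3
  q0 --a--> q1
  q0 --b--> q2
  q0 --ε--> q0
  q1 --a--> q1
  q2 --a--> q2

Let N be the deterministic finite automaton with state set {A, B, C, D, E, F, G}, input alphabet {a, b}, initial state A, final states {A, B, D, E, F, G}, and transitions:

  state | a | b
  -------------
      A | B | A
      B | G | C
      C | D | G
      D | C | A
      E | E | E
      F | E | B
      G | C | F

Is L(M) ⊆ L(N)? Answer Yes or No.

The string baaa is in L(M) but not in L(N).
So L(M) ⊄ L(N).

No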